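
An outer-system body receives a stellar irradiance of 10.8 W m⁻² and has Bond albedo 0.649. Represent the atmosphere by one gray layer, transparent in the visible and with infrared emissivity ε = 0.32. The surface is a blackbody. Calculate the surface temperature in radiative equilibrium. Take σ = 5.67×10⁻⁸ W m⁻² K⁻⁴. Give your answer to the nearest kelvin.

67 K

The planet radiates to space at T_e = [S(1−α)/(4σ)]^(1/4) = 63.94 K.
The surface balance (absorbed SW + ε·downward IR = σT_s⁴) with T_a⁴ = T_s⁴/2 reduces to T_s = T_e·[2/(2−ε)]^¼ = 66.79 K.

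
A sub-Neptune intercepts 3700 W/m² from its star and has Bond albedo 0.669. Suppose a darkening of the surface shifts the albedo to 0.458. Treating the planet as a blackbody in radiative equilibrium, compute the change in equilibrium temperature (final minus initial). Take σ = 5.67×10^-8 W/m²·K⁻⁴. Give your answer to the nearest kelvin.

36 K

Initial: T₁ = [S(1−0.669)/(4σ)]^(1/4) = 271.1 K.
With α = 0.458, T₂ = 306.6 K.
ΔT = T₂ − T₁ = 35.57 K.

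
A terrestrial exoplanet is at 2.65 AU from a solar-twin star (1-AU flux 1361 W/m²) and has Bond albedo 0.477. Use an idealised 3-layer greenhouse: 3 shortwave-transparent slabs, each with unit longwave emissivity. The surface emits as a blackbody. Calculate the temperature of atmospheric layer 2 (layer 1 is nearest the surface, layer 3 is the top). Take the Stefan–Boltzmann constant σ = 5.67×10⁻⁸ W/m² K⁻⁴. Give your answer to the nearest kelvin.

173 K

Flux at the orbit: S = 1361/(2.65)² = 193.8 W/m².
The effective emission temperature is T_e = [S(1−α)/(4σ)]^¼ = 145.4 K.
Each opaque layer satisfies 2T_j⁴ = T_{j−1}⁴ + T_{j+1}⁴, giving T_k⁴ = (N+1−k)T_e⁴.
With k = 2: T_2 = (3+1−2)^¼·145.4 K = 172.9 K.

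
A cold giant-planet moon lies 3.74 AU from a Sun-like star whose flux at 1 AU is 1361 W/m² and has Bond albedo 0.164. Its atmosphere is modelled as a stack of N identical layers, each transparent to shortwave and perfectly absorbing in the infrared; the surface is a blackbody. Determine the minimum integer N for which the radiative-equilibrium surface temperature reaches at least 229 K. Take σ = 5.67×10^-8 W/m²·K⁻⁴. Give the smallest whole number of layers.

7

Flux at the orbit: S = 1361/(3.74)² = 97.30 W/m².
OLR = S(1−α)/4 = 20.34 W/m²; the top layer radiates at T_e = 137.6 K.
Since T_s⁴ = (N+1)T_e⁴, we need N ≥ (T_s/T_e)⁴ − 1 = 6.668.
Rounding up, N = 7.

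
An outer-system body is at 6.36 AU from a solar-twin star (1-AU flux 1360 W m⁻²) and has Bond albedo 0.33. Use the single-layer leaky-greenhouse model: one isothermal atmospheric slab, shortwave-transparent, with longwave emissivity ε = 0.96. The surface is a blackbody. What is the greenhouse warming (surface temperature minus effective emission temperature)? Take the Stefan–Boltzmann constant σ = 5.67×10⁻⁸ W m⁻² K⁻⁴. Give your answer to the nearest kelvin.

18 kelvin

Irradiance scales as 1/d², so S = 1360 W m⁻² × (1/6.36)² = 33.62 W m⁻².
At the top of the atmosphere, σT_e⁴ = S(1−α)/4 = 5.632 W m⁻², giving T_e = 99.83 K.
Surface balance with a leaky layer gives σT_s⁴ = σT_e⁴·2/(2−ε), so T_s = T_e·[2/(2−0.96)]^(1/4) = 117.6 K.
The atmosphere warms the surface by 17.73 K.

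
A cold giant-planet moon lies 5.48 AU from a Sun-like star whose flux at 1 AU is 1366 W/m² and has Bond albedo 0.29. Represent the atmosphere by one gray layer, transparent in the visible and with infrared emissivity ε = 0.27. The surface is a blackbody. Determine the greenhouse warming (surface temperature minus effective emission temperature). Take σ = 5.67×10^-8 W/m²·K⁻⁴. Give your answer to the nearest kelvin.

4 K

By the inverse-square law, S = 1366/5.48² = 45.49 W/m².
The planet radiates to space at T_e = [S(1−α)/(4σ)]^(1/4) = 109.2 K.
For a single slab of emissivity ε, T_s⁴ = 2T_e⁴/(2−ε); thus T_s = 109.2·(1.156)^(1/4) = 113.3 K.
The atmosphere warms the surface by 4.033 K.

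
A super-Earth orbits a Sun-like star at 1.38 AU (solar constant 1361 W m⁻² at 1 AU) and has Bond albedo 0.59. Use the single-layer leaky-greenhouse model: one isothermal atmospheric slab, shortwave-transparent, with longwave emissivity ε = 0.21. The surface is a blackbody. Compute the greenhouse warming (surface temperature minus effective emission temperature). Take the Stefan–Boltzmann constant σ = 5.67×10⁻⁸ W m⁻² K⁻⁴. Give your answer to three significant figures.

By the inverse-square law, S = 1361/1.38² = 714.7 W m⁻².
Effective emission temperature (TOA balance): σT_e⁴ = S(1−α)/4 = 73.25 W m⁻² → T_e = 189.6 K.
The surface balance (absorbed SW + ε·downward IR = σT_s⁴) with T_a⁴ = T_s⁴/2 reduces to T_s = T_e·[2/(2−ε)]^¼ = 194.9 K.
T_s − T_e = 194.9 − 189.6 = 5.331 K.

5.33 K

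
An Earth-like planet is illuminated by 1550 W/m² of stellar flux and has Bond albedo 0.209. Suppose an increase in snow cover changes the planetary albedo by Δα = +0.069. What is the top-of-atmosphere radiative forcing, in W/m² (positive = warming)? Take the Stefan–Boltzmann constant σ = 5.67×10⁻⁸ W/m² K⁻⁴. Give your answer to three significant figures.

TOA radiative forcing: ΔF = −S·Δα/4 = −1550·(+0.069)/4 = -26.74 W/m².

-26.7 W/m²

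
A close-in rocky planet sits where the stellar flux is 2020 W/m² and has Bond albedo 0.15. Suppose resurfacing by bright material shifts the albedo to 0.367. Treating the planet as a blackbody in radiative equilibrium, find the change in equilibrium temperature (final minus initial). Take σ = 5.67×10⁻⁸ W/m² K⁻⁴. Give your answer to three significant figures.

-21.0 K

Before: T₁ = [2020·0.85/(4σ)]^(1/4) = 295.0 K.
Final:   T₂ = [S(1−0.367)/(4σ)]^(1/4) = 274.0 K.
Change: 274.0 − 295.0 = -20.96 K.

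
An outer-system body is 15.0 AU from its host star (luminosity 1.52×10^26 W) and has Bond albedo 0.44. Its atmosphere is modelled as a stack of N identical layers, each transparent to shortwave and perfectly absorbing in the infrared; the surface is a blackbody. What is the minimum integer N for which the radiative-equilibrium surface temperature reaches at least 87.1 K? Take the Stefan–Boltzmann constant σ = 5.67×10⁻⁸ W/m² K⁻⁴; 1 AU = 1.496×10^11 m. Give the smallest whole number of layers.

d = 15.0 × 1.496×10^11 m = 2.244×10^12 m.
Flux at the orbit: S = L/(4πd²) = 1.52×10^26/(4π·(2.24×10^12)²) = 2.402 W/m².
The effective emission temperature is T_e = [S(1−α)/(4σ)]^¼ = 49.35 K.
Need (N+1)T_e⁴ ≥ T_s⁴, i.e. N+1 ≥ (87.1/49.35)⁴ = 9.704.
The minimum whole number is N = 9.

9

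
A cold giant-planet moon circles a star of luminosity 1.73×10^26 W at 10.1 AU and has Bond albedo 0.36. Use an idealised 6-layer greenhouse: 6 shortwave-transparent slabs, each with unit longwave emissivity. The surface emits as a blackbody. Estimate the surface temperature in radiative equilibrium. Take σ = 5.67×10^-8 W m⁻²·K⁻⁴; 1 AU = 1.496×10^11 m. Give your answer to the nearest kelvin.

104 kelvin

Orbital distance: d = 10.1 AU = 1.511×10^12 m.
Spreading L over a sphere of radius d: S = 1.73×10^26/(4π·1.51×10^12²) = 6.030 W m⁻².
The effective emission temperature is T_e = [S(1−α)/(4σ)]^¼ = 64.23 K.
For an N-layer opaque stack, T_s⁴ = (N+1)T_e⁴, hence T_s = (7)^(1/4)×64.23 K = 104.5 K.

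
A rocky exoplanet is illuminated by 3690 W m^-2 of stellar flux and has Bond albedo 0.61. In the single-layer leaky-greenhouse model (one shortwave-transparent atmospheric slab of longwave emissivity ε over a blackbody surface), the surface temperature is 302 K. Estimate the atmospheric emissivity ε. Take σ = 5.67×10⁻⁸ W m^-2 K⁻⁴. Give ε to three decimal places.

First, T_e = [3690·(1−0.61)/(4σ)]^(1/4) = 282.2 K.
Inverting T_s⁴ = 2T_e⁴/(2−ε): (T_e/T_s)⁴ = 0.7628, so ε = 2(1 − 0.7628) = 0.4744.

0.474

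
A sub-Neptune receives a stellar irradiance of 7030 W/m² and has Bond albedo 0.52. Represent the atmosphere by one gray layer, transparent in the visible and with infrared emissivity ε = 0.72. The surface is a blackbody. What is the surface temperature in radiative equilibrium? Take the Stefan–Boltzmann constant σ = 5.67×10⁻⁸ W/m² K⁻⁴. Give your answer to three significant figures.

Effective emission temperature (TOA balance): σT_e⁴ = S(1−α)/4 = 843.6 W/m² → T_e = 349.3 K.
Surface balance with a leaky layer gives σT_s⁴ = σT_e⁴·2/(2−ε), so T_s = T_e·[2/(2−0.72)]^(1/4) = 390.5 K.

390 kelvin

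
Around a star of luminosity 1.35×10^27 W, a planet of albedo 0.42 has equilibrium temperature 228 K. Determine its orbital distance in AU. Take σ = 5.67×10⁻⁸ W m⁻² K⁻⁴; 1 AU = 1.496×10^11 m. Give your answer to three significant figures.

Required flux: S = 4σT⁴/(1−α) = 1057 W m⁻².
From L = 4πd²S, d = √(1.35×10^27/(4π·1057)) = 3.188×10^11 m = 2.131 AU.

2.13 AU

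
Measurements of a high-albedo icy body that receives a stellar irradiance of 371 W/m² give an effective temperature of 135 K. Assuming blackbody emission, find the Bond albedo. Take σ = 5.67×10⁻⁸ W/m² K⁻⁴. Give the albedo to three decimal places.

Energy balance: S(1−α)/4 = σT⁴, so 1−α = 4σT⁴/S.
4σT⁴ = 4·5.67×10⁻⁸·(135)⁴ = 75.33 W/m².
1−α = 75.33/371.0 = 0.2031, so α = 0.7969.

0.797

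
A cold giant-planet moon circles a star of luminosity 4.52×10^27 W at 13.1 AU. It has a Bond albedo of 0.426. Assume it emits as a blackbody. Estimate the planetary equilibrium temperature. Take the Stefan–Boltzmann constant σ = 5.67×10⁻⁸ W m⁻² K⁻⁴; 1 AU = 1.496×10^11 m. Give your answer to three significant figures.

124 K

d = 13.1 × 1.496×10^11 m = 1.960×10^12 m.
Flux at the orbit: S = L/(4πd²) = 4.52×10^27/(4π·(1.96×10^12)²) = 93.65 W m⁻².
Absorbed flux (global mean): S(1−α)/4 = 93.65·0.574/4 = 13.44 W m⁻².
Balancing against σT⁴: T = (13.44/5.67×10⁻⁸)^(1/4) = 124.1 K.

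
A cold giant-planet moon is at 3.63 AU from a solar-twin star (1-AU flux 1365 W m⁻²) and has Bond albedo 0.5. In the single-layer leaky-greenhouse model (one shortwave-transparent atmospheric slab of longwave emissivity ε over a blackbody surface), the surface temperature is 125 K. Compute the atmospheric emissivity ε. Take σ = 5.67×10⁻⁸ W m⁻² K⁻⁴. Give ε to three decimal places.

By the inverse-square law, S = 1365/3.63² = 103.6 W m⁻².
First, T_e = [103.6·(1−0.5)/(4σ)]^(1/4) = 122.9 K.
Inverting T_s⁴ = 2T_e⁴/(2−ε): (T_e/T_s)⁴ = 0.9354, so ε = 2(1 − 0.9354) = 0.1292.

0.129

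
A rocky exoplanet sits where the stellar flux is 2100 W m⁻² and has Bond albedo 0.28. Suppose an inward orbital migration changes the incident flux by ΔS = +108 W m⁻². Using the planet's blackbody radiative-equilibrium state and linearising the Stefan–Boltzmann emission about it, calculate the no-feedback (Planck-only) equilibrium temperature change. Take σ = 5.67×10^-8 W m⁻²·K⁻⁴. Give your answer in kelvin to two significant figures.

3.7 kelvin

The baseline emission temperature is T_e = 285.7 K.
Only a fraction (1−α) is absorbed and it's spread over 4πR², so ΔF = (1−α)ΔS/4 = 19.44 W m⁻².
Planck response: λ_P = 4σT_e³ = 4·5.67×10⁻⁸·(285.7)³ = 5.291 W m⁻²/K.
ΔT₀ = ΔF/λ_P = 19.44/5.291 = 3.67 K.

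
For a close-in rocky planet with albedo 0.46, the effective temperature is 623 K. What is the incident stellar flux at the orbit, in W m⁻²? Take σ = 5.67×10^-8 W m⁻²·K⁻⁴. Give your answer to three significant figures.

63300 W m⁻²

Invert the energy balance for S: S = 4σT⁴/(1−α).
The emitted flux is σT⁴ = 8542 W m⁻².
S = 4·8542/0.54 = 63270 W m⁻².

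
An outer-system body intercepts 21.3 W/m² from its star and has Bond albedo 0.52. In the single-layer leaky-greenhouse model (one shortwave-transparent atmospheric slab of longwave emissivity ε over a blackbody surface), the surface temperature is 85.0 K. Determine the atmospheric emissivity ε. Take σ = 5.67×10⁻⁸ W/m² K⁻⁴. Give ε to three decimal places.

0.273

Effective temperature: T_e = [S(1−α)/(4σ)]^(1/4) = 81.94 K.
Since (2−ε)/2 = (T_e/T_s)⁴ = 0.8636, ε = 0.2728.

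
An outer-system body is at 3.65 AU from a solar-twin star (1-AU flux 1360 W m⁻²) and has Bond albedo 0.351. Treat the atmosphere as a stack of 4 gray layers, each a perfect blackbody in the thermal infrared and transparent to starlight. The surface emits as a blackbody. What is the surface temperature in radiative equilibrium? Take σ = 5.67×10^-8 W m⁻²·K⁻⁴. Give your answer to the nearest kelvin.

Irradiance scales as 1/d², so S = 1360 W m⁻² × (1/3.65)² = 102.1 W m⁻².
OLR = S(1−α)/4 = 16.56 W m⁻²; the top layer radiates at T_e = 130.7 K.
For an N-layer opaque stack, T_s⁴ = (N+1)T_e⁴, hence T_s = (5)^(1/4)×130.7 K = 195.5 K.

195 K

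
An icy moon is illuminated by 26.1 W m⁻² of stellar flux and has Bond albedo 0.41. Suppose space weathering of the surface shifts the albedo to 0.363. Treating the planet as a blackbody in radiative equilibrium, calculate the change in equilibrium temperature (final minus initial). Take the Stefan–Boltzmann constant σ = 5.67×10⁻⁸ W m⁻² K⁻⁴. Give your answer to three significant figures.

1.76 K

Before: T₁ = [26.10·0.59/(4σ)]^(1/4) = 90.77 K.
Final:   T₂ = [S(1−0.363)/(4σ)]^(1/4) = 92.53 K.
ΔT = T₂ − T₁ = 1.756 K.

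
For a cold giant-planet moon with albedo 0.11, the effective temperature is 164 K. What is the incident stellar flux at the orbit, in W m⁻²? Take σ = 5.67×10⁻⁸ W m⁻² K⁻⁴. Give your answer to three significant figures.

184 W m⁻²

Invert the energy balance for S: S = 4σT⁴/(1−α).
σT⁴ = 5.67×10⁻⁸·(164)⁴ = 41.02 W m⁻².
So S = 4×41.02/(1−0.11) = 184.3 W m⁻².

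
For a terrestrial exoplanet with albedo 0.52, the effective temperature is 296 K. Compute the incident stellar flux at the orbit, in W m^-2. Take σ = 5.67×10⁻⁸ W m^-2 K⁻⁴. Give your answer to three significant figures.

Invert the energy balance for S: S = 4σT⁴/(1−α).
The emitted flux is σT⁴ = 435.3 W m^-2.
S = 4·435.3/0.48 = 3627 W m^-2.

3630 W m^-2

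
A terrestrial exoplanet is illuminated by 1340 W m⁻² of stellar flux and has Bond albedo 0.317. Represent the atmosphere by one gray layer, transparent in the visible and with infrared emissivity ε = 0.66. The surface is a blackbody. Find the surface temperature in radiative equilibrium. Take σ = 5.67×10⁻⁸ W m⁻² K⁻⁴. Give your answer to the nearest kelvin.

The planet radiates to space at T_e = [S(1−α)/(4σ)]^(1/4) = 252.0 K.
Surface balance with a leaky layer gives σT_s⁴ = σT_e⁴·2/(2−ε), so T_s = T_e·[2/(2−0.66)]^(1/4) = 278.6 K.

279 K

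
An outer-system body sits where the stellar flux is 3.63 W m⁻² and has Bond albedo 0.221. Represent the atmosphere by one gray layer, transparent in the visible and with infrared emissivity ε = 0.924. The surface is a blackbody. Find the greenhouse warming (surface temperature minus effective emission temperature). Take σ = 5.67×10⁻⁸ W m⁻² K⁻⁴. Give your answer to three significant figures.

9.96 K

Effective emission temperature (TOA balance): σT_e⁴ = S(1−α)/4 = 0.7069 W m⁻² → T_e = 59.42 K.
For a single slab of emissivity ε, T_s⁴ = 2T_e⁴/(2−ε); thus T_s = 59.42·(1.859)^(1/4) = 69.38 K.
Greenhouse warming: T_s − T_e = 9.961 K.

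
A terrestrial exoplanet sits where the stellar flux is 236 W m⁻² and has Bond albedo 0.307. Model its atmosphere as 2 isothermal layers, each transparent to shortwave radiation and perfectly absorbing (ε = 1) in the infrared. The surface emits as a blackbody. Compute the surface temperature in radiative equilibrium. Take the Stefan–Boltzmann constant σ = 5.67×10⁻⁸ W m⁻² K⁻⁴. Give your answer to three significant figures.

Top-of-atmosphere balance: σT_e⁴ = S(1−α)/4 = 40.89 W m⁻² → T_e = 163.9 K.
For an N-layer opaque stack, T_s⁴ = (N+1)T_e⁴, hence T_s = (3)^(1/4)×163.9 K = 215.7 K.

216 K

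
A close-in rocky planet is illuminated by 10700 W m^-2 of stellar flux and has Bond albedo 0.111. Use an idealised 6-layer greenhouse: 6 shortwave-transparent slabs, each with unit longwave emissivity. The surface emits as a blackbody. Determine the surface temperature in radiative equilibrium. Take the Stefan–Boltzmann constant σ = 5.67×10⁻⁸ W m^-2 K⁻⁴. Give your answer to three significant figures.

OLR = S(1−α)/4 = 2378 W m^-2; the top layer radiates at T_e = 452.5 K.
Layer-by-layer balance gives σT_s⁴ = (N+1)σT_e⁴, so T_s = 7^¼·452.5 = 736.1 K.

736 K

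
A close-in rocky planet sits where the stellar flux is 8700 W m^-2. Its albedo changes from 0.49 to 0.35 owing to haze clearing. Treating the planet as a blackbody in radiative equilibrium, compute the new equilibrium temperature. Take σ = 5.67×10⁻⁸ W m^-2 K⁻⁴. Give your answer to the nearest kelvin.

T₂ = [S(1−α₂)/(4σ)]^(1/4) = [8700·0.65/(4σ)]^(1/4) = 397.4 K.

397 kelvin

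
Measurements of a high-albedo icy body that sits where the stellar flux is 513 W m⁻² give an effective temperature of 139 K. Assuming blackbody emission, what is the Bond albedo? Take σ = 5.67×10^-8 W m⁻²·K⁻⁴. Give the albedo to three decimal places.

Rearranging the radiative balance, α = 1 − 4σT⁴/S.
σT⁴ = 21.17 W m⁻², so 4σT⁴ = 84.66 W m⁻².
1−α = 84.66/513.0 = 0.1650, so α = 0.8350.

0.835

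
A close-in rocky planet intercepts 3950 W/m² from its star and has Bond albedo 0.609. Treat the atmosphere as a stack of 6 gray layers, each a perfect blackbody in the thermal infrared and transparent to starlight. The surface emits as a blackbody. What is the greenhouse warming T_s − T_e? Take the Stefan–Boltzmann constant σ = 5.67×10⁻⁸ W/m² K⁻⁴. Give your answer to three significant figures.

The effective emission temperature is T_e = [S(1−α)/(4σ)]^¼ = 287.3 K.
Surface: T_s = (7)^¼·T_e = 467.3 K.
So the greenhouse effect raises the surface by 467.3 − 287.3 = 180.0 K.

180 K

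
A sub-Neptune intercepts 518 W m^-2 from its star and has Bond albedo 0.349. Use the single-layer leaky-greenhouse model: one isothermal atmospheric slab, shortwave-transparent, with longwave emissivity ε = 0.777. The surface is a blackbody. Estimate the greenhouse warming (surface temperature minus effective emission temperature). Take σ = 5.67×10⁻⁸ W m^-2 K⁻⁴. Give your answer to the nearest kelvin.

Effective emission temperature (TOA balance): σT_e⁴ = S(1−α)/4 = 84.30 W m^-2 → T_e = 196.4 K.
Surface balance with a leaky layer gives σT_s⁴ = σT_e⁴·2/(2−ε), so T_s = T_e·[2/(2−0.777)]^(1/4) = 222.1 K.
T_s − T_e = 222.1 − 196.4 = 25.69 K.

26 K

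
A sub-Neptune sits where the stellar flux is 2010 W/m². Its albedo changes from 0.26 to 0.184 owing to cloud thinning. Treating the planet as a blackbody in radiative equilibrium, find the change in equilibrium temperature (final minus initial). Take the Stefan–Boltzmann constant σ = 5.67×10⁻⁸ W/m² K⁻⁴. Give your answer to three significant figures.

7.04 K

Before: T₁ = [2010·0.74/(4σ)]^(1/4) = 284.6 K.
Final:   T₂ = [S(1−0.184)/(4σ)]^(1/4) = 291.6 K.
Change: 291.6 − 284.6 = 7.041 K.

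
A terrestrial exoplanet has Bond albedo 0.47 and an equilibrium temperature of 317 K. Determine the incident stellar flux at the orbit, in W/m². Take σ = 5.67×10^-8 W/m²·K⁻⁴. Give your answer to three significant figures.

From S(1−α)/4 = σT⁴: S = 4σT⁴/(1−α).
σT⁴ = 5.67×10⁻⁸·(317)⁴ = 572.6 W/m².
So S = 4×572.6/(1−0.47) = 4321 W/m².

4320 W/m²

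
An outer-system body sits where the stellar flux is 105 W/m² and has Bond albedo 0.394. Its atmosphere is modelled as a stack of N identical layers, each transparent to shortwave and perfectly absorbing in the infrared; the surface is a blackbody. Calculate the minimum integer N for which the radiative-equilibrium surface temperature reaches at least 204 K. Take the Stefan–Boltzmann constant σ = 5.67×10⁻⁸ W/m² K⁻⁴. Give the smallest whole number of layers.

6

Top-of-atmosphere balance: σT_e⁴ = S(1−α)/4 = 15.91 W/m² → T_e = 129.4 K.
Since T_s⁴ = (N+1)T_e⁴, we need N ≥ (T_s/T_e)⁴ − 1 = 5.173.
The minimum whole number is N = 6.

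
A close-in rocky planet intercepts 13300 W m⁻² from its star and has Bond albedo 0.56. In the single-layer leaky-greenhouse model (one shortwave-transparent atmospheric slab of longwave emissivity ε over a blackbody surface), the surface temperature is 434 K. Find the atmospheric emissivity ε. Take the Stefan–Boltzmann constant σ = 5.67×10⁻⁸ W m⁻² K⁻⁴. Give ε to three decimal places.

TOA balance gives T_e = 400.8 K.
Since (2−ε)/2 = (T_e/T_s)⁴ = 0.7273, ε = 0.5454.

0.545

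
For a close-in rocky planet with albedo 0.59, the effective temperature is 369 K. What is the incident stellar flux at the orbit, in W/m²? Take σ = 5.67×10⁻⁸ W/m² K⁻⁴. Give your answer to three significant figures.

Invert the energy balance for S: S = 4σT⁴/(1−α).
The emitted flux is σT⁴ = 1051 W/m².
S = 4·1051/0.41 = 10260 W/m².

10300 W/m²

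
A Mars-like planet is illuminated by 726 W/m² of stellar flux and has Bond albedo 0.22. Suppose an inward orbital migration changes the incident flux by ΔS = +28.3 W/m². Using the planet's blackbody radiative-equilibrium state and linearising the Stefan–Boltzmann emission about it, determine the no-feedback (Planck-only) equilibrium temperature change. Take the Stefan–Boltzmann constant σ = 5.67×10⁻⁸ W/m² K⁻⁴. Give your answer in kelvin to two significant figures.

2.2 K

Unperturbed T_e = [726.0·(1−0.22)/(4σ)]^¼ = 223.5 K.
Only a fraction (1−α) is absorbed and it's spread over 4πR², so ΔF = (1−α)ΔS/4 = 5.519 W/m².
The Planck feedback parameter is 4σT_e³ = 2.533 W/m²/K.
ΔT₀ = ΔF/λ_P = 5.519/2.533 = 2.18 K.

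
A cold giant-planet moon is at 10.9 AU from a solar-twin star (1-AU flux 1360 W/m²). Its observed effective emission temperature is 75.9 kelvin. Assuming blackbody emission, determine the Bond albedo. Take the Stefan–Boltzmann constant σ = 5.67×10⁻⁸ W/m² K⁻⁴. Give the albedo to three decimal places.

By the inverse-square law, S = 1360/10.9² = 11.45 W/m².
Energy balance: S(1−α)/4 = σT⁴, so 1−α = 4σT⁴/S.
σT⁴ = 1.882 W/m², so 4σT⁴ = 7.527 W/m².
1−α = 7.527/11.45 = 0.6575, so α = 0.3425.

0.342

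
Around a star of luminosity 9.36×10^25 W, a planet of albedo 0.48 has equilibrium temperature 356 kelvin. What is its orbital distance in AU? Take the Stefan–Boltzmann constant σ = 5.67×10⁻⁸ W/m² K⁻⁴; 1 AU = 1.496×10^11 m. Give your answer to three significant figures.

Energy balance gives S = 4σT⁴/(1−α) = 7006 W/m².
Then d = [L/(4πS)]^(1/2) = 3.261×10^10 m, i.e. 0.2180 AU.

0.218 AU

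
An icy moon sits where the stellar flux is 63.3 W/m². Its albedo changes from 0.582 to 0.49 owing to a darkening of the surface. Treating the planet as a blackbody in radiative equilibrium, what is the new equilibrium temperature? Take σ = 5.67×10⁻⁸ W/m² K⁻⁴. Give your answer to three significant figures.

New equilibrium: T₂ = [(1−0.49)·63.30/(4σ)]^(1/4) = 109.2 K.

109 K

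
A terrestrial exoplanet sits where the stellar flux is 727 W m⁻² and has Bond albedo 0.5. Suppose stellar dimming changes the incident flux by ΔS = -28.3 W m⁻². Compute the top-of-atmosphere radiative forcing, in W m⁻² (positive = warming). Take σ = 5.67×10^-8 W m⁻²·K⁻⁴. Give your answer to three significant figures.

-3.54 W m⁻²

TOA radiative forcing: ΔF = (1−α)ΔS/4 = 0.5·(-28.3)/4 = -3.538 W m⁻².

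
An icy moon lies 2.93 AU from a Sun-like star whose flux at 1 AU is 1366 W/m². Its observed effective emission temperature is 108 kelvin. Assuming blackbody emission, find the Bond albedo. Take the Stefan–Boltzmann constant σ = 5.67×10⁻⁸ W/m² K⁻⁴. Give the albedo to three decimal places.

0.806

Irradiance scales as 1/d², so S = 1366 W/m² × (1/2.93)² = 159.1 W/m².
Energy balance: S(1−α)/4 = σT⁴, so 1−α = 4σT⁴/S.
σT⁴ = 7.714 W/m², so 4σT⁴ = 30.86 W/m².
1−α = 30.86/159.1 = 0.1939, so α = 0.8061.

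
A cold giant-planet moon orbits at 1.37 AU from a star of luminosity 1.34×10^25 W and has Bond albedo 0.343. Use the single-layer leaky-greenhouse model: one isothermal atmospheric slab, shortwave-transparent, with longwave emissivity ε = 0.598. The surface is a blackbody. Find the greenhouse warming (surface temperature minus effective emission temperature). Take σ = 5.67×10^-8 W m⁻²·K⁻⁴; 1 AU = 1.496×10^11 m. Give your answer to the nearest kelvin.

d = 1.37 × 1.496×10^11 m = 2.050×10^11 m.
S = L/(4πd²) = 25.39 W m⁻².
Effective emission temperature (TOA balance): σT_e⁴ = S(1−α)/4 = 4.170 W m⁻² → T_e = 92.60 K.
Surface balance with a leaky layer gives σT_s⁴ = σT_e⁴·2/(2−ε), so T_s = T_e·[2/(2−0.598)]^(1/4) = 101.2 K.
The atmosphere warms the surface by 8.601 K.

9 kelvin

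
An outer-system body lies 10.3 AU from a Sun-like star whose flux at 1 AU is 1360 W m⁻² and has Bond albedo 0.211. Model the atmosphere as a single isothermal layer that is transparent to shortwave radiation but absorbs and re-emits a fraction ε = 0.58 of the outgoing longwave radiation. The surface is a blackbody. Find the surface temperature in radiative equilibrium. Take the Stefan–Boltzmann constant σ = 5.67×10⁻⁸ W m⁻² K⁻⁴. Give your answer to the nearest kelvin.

Irradiance scales as 1/d², so S = 1360 W m⁻² × (1/10.3)² = 12.82 W m⁻².
The planet radiates to space at T_e = [S(1−α)/(4σ)]^(1/4) = 81.72 K.
Surface balance with a leaky layer gives σT_s⁴ = σT_e⁴·2/(2−ε), so T_s = T_e·[2/(2−0.58)]^(1/4) = 89.02 K.

89 K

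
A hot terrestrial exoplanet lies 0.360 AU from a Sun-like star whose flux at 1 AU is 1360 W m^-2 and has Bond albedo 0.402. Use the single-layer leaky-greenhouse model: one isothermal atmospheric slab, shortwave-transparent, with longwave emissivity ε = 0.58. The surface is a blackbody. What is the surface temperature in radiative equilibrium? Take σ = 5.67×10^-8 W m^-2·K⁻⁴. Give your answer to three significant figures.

444 kelvin

By the inverse-square law, S = 1360/0.360² = 10490 W m^-2.
At the top of the atmosphere, σT_e⁴ = S(1−α)/4 = 1569 W m^-2, giving T_e = 407.8 K.
The surface balance (absorbed SW + ε·downward IR = σT_s⁴) with T_a⁴ = T_s⁴/2 reduces to T_s = T_e·[2/(2−ε)]^¼ = 444.3 K.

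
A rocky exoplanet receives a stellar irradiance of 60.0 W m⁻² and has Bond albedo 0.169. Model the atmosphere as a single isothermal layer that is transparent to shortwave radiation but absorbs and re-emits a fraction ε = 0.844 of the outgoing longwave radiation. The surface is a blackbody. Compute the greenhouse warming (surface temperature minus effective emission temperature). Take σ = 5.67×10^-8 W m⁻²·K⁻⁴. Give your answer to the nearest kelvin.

Effective emission temperature (TOA balance): σT_e⁴ = S(1−α)/4 = 12.46 W m⁻² → T_e = 121.8 K.
Surface balance with a leaky layer gives σT_s⁴ = σT_e⁴·2/(2−ε), so T_s = T_e·[2/(2−0.844)]^(1/4) = 139.7 K.
The atmosphere warms the surface by 17.89 K.

18 kelvin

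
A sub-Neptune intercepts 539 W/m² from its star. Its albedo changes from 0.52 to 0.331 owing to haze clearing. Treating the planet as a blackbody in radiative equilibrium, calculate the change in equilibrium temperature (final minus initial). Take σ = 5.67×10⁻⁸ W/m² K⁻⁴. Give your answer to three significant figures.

With α = 0.52, T₁ = 183.8 K.
Final:   T₂ = [S(1−0.331)/(4σ)]^(1/4) = 199.7 K.
Change: 199.7 − 183.8 = 15.90 K.

15.9 kelvin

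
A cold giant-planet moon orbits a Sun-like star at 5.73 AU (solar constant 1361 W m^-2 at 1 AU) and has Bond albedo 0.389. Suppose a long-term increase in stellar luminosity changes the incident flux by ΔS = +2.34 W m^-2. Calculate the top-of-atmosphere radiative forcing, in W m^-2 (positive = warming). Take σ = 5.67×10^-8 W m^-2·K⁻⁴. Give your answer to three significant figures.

By the inverse-square law, S = 1361/5.73² = 41.45 W m^-2.
Only a fraction (1−α) is absorbed and it's spread over 4πR², so ΔF = (1−α)ΔS/4 = 0.3574 W m^-2.

0.357 W m^-2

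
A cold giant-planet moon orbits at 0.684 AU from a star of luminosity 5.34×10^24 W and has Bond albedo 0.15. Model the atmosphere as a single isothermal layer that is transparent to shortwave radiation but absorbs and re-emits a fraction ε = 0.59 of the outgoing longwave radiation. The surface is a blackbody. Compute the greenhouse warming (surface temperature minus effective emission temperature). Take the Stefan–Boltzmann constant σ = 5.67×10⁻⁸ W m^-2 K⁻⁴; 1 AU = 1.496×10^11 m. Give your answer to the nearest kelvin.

10 kelvin

Orbital distance: d = 0.684 AU = 1.023×10^11 m.
Flux at the orbit: S = L/(4πd²) = 5.34×10^24/(4π·(1.02×10^11)²) = 40.58 W m^-2.
At the top of the atmosphere, σT_e⁴ = S(1−α)/4 = 8.624 W m^-2, giving T_e = 111.1 K.
For a single slab of emissivity ε, T_s⁴ = 2T_e⁴/(2−ε); thus T_s = 111.1·(1.418)^(1/4) = 121.2 K.
T_s − T_e = 121.2 − 111.1 = 10.14 K.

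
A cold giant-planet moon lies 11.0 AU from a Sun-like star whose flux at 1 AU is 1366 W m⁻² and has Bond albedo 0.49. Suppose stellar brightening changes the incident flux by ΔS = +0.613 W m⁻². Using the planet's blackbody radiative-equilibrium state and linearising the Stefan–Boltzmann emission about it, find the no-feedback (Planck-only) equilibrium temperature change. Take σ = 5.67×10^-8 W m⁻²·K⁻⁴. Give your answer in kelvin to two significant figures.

0.96 K

By the inverse-square law, S = 1366/11.0² = 11.29 W m⁻².
Reference equilibrium: T_e = [S(1−α)/(4σ)]^(1/4) = 70.98 K.
TOA radiative forcing: ΔF = (1−α)ΔS/4 = 0.51·(+0.613)/4 = 0.07816 W m⁻².
Linearising σT⁴ gives d(σT⁴)/dT = 4σT_e³ = 0.08111 W m⁻² per K.
So ΔT₀ = 0.07816/0.08111 = 0.964 K.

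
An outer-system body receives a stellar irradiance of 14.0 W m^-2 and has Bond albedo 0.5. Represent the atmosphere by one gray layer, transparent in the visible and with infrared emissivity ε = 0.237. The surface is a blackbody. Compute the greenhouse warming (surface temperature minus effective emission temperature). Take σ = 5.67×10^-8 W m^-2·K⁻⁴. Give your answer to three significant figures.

The planet radiates to space at T_e = [S(1−α)/(4σ)]^(1/4) = 74.54 K.
The surface balance (absorbed SW + ε·downward IR = σT_s⁴) with T_a⁴ = T_s⁴/2 reduces to T_s = T_e·[2/(2−ε)]^¼ = 76.92 K.
The atmosphere warms the surface by 2.388 K.

2.39 K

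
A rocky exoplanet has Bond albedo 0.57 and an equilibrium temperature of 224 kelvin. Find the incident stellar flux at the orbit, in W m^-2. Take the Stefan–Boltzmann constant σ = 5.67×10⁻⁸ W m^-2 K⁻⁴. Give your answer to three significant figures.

From S(1−α)/4 = σT⁴: S = 4σT⁴/(1−α).
σT⁴ = 5.67×10⁻⁸·(224)⁴ = 142.7 W m^-2.
So S = 4×142.7/(1−0.57) = 1328 W m^-2.

1330 W m^-2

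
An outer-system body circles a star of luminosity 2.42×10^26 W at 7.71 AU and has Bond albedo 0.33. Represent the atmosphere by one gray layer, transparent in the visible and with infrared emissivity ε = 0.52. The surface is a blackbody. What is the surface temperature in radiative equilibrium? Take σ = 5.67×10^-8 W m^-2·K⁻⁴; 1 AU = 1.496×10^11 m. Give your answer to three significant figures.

87.2 kelvin

Orbital distance: d = 7.71 AU = 1.153×10^12 m.
Spreading L over a sphere of radius d: S = 2.42×10^26/(4π·1.15×10^12²) = 14.48 W m^-2.
Effective emission temperature (TOA balance): σT_e⁴ = S(1−α)/4 = 2.425 W m^-2 → T_e = 80.87 K.
The surface balance (absorbed SW + ε·downward IR = σT_s⁴) with T_a⁴ = T_s⁴/2 reduces to T_s = T_e·[2/(2−ε)]^¼ = 87.19 K.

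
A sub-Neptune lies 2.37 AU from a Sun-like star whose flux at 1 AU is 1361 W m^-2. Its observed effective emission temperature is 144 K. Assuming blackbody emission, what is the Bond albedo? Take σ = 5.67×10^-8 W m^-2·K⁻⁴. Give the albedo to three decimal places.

Flux at the orbit: S = 1361/(2.37)² = 242.3 W m^-2.
Energy balance: S(1−α)/4 = σT⁴, so 1−α = 4σT⁴/S.
4σT⁴ = 4·5.67×10⁻⁸·(144)⁴ = 97.52 W m^-2.
1−α = 97.52/242.3 = 0.4025, so α = 0.5975.

0.598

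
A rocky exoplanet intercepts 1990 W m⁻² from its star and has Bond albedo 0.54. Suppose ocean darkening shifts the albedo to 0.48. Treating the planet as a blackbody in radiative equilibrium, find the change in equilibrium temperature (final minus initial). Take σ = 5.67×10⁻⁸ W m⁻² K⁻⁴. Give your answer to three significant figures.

7.85 K

Before: T₁ = [1990·0.46/(4σ)]^(1/4) = 252.1 K.
With α = 0.48, T₂ = 259.9 K.
ΔT = T₂ − T₁ = 7.845 K.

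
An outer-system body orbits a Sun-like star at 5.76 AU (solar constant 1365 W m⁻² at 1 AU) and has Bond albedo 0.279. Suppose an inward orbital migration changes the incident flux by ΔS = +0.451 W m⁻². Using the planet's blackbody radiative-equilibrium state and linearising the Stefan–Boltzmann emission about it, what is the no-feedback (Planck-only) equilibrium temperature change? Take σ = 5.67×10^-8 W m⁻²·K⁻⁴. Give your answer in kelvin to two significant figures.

0.29 K

Flux at the orbit: S = 1365/(5.76)² = 41.14 W m⁻².
The baseline emission temperature is T_e = 106.9 K.
Only a fraction (1−α) is absorbed and it's spread over 4πR², so ΔF = (1−α)ΔS/4 = 0.08129 W m⁻².
Linearising σT⁴ gives d(σT⁴)/dT = 4σT_e³ = 0.2774 W m⁻² per K.
ΔT₀ = ΔF/λ_P = 0.08129/0.2774 = 0.293 K.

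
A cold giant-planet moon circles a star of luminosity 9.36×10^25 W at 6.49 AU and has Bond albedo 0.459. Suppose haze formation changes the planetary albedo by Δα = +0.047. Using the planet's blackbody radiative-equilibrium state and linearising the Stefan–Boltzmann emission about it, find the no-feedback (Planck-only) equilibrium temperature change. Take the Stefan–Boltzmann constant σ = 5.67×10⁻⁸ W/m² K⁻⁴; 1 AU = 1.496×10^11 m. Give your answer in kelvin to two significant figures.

-1.4 K

Orbital distance: d = 6.49 AU = 9.709×10^11 m.
Spreading L over a sphere of radius d: S = 9.36×10^25/(4π·9.71×10^11²) = 7.902 W/m².
Unperturbed T_e = [7.902·(1−0.459)/(4σ)]^¼ = 65.89 K.
TOA radiative forcing: ΔF = −S·Δα/4 = −7.902·(+0.047)/4 = -0.09284 W/m².
The Planck feedback parameter is 4σT_e³ = 0.06488 W/m²/K.
So ΔT₀ = -0.09284/0.06488 = -1.43 K.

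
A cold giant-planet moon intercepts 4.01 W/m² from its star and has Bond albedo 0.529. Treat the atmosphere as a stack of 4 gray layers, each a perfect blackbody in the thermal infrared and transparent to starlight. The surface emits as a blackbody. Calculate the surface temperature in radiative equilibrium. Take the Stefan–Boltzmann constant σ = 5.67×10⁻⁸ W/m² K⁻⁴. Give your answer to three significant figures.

OLR = S(1−α)/4 = 0.4722 W/m²; the top layer radiates at T_e = 53.72 K.
Layer-by-layer balance gives σT_s⁴ = (N+1)σT_e⁴, so T_s = 5^¼·53.72 = 80.33 K.

80.3 K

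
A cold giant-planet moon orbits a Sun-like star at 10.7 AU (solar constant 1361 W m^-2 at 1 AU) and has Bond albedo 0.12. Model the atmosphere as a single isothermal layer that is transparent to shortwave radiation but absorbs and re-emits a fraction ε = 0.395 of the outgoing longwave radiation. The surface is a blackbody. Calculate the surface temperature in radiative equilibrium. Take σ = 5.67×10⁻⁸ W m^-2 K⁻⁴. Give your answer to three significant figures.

87.1 kelvin

By the inverse-square law, S = 1361/10.7² = 11.89 W m^-2.
At the top of the atmosphere, σT_e⁴ = S(1−α)/4 = 2.615 W m^-2, giving T_e = 82.41 K.
Surface balance with a leaky layer gives σT_s⁴ = σT_e⁴·2/(2−ε), so T_s = T_e·[2/(2−0.395)]^(1/4) = 87.07 K.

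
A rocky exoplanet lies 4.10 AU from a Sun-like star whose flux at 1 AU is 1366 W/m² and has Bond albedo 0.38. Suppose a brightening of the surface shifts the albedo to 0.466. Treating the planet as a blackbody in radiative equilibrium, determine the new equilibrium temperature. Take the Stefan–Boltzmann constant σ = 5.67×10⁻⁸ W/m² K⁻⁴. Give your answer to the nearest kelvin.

118 K

By the inverse-square law, S = 1366/4.10² = 81.26 W/m².
New equilibrium: T₂ = [(1−0.466)·81.26/(4σ)]^(1/4) = 117.6 K.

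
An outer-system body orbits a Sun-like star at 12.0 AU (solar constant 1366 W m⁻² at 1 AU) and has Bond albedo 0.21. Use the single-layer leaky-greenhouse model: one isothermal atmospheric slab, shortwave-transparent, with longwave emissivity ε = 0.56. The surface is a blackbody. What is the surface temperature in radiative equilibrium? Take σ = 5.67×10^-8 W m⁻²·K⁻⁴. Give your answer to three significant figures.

82.3 kelvin

Irradiance scales as 1/d², so S = 1366 W m⁻² × (1/12.0)² = 9.486 W m⁻².
Effective emission temperature (TOA balance): σT_e⁴ = S(1−α)/4 = 1.874 W m⁻² → T_e = 75.82 K.
The surface balance (absorbed SW + ε·downward IR = σT_s⁴) with T_a⁴ = T_s⁴/2 reduces to T_s = T_e·[2/(2−ε)]^¼ = 82.31 K.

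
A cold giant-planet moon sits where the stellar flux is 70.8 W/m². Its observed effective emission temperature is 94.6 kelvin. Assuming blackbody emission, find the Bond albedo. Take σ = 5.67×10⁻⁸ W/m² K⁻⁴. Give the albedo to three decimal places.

0.743

Energy balance: S(1−α)/4 = σT⁴, so 1−α = 4σT⁴/S.
σT⁴ = 4.541 W/m², so 4σT⁴ = 18.16 W/m².
Hence α = 1 − 18.16/70.80 = 0.7434.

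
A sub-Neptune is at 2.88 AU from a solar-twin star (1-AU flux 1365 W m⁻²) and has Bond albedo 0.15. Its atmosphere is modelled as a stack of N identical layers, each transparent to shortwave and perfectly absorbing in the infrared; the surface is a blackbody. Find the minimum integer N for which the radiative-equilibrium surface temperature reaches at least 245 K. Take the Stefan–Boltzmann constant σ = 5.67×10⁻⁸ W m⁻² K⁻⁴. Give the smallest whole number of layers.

5

Flux at the orbit: S = 1365/(2.88)² = 164.6 W m⁻².
OLR = S(1−α)/4 = 34.97 W m⁻²; the top layer radiates at T_e = 157.6 K.
Need (N+1)T_e⁴ ≥ T_s⁴, i.e. N+1 ≥ (245/157.6)⁴ = 5.842.
Rounding up, N = 5.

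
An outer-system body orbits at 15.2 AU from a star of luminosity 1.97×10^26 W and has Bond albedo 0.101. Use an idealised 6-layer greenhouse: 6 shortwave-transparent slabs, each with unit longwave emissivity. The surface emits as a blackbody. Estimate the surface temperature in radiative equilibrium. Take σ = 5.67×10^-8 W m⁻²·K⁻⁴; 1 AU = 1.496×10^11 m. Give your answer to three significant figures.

d = 15.2 × 1.496×10^11 m = 2.274×10^12 m.
Flux at the orbit: S = L/(4πd²) = 1.97×10^26/(4π·(2.27×10^12)²) = 3.032 W m⁻².
Top-of-atmosphere balance: σT_e⁴ = S(1−α)/4 = 0.6814 W m⁻² → T_e = 58.88 K.
Layer-by-layer balance gives σT_s⁴ = (N+1)σT_e⁴, so T_s = 7^¼·58.88 = 95.77 K.

95.8 K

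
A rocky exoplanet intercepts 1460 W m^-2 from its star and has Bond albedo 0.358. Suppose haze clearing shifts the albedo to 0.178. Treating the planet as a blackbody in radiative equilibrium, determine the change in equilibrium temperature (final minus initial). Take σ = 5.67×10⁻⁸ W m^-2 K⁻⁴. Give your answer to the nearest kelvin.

16 K

Before: T₁ = [1460·0.642/(4σ)]^(1/4) = 253.5 K.
With α = 0.178, T₂ = 269.7 K.
Change: 269.7 − 253.5 = 16.16 K.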